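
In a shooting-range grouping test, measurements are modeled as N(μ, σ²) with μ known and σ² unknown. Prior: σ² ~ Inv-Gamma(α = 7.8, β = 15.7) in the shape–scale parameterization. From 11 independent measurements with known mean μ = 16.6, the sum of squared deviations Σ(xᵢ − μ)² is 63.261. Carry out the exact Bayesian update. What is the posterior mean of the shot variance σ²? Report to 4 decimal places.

3.8480

With known mean μ and an Inverse-Gamma(α, β) prior on σ², the Normal likelihood is conjugate: posterior is Inv-Gamma(α + n/2, β + Σ(xᵢ−μ)²/2).
Posterior: Inv-Gamma(7.8 + 11/2, 15.7 + 63.261/2) = Inv-Gamma(13.30, 47.3305).
E[σ²|data] = β/(α−1) = 47.3305/12.30 = 3.8480.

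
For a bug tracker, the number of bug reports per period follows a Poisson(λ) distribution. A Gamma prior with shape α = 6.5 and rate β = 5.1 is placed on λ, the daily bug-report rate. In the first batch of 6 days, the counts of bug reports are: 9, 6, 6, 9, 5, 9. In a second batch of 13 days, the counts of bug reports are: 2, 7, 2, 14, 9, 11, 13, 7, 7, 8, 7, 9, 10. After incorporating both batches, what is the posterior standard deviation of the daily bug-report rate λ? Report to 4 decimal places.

0.5191

With a Gamma(shape α, rate β) prior, the Poisson likelihood is conjugate: the posterior is Gamma(α + ΣXᵢ, β + n).
Batch 1: sum of counts S = 44 over n = 6 days.
After batch 1: Gamma(α+S, β+n) = Gamma(6.5+44, 5.1+6) = Gamma(50.5, 11.1).
Batch 2: sum of counts S = 106 over n = 13 days.
After batch 2: Gamma(α+S, β+n) = Gamma(50.5+106, 11.1+13) = Gamma(156.5, 24.1).
SD = √α/β = √156.5/24.1 = 0.5191.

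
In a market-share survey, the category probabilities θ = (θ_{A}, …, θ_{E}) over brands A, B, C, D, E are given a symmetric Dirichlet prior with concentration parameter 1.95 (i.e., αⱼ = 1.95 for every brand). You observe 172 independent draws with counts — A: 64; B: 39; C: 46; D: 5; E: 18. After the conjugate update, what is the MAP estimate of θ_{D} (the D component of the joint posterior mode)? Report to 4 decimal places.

0.0337

The Dirichlet prior is conjugate to the Multinomial likelihood: each posterior αⱼ = prior αⱼ + observed count nⱼ.
Posterior concentration: (65.95, 40.95, 47.95, 6.95, 19.95), total = 181.75.
Joint mode component: (α_{D}−1)/(Σα−K) = 5.95/176.75 = 0.0337.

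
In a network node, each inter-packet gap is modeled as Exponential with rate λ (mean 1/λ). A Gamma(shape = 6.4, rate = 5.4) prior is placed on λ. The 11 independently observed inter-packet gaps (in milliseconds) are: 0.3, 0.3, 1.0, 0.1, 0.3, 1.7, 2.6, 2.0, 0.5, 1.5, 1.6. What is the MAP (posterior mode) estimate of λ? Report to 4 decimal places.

0.9480

With a Gamma(shape α, rate β) prior on the exponential rate λ, the posterior after n observations with total T = Σxᵢ is Gamma(α+n, β+T).
Sum of observations T = 11.9 milliseconds; n = 11.
Posterior: Gamma(6.4+11, 5.4+11.9) = Gamma(17.4, 17.3).
Mode = (α−1)/β = 0.9480.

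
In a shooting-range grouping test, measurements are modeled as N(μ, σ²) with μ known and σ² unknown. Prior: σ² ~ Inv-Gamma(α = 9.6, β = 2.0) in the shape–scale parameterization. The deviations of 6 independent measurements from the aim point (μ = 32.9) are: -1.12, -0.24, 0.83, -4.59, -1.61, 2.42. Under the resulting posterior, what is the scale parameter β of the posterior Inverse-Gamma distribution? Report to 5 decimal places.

With known mean μ and an Inverse-Gamma(α, β) prior on σ², the Normal likelihood is conjugate: posterior is Inv-Gamma(α + n/2, β + Σ(xᵢ−μ)²/2).
Σ(xᵢ−μ)² = (-1.12)² + (-0.24)² + (0.83)² + (-4.59)² + (-1.61)² + (2.42)² = 31.5175.
Posterior: Inv-Gamma(9.6 + 6/2, 2.0 + 31.5175/2) = Inv-Gamma(12.60, 17.75875).
Posterior β = 17.75875.

17.75875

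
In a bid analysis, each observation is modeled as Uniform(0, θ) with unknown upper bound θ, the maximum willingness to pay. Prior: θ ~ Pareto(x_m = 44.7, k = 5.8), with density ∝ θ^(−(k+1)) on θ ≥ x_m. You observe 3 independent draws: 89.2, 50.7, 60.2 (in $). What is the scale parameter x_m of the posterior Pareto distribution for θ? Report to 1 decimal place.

A Pareto(scale x_m, shape k) prior on the upper bound θ of Uniform(0, θ) is conjugate: posterior is Pareto(max(x_m, max xᵢ), k + n).
Sample maximum = 89.2; prior scale x_m = 44.7 → posterior scale = max = 89.2.
Posterior shape = 5.8 + 3 = 8.8.
Posterior scale x_m = 89.2.

89.2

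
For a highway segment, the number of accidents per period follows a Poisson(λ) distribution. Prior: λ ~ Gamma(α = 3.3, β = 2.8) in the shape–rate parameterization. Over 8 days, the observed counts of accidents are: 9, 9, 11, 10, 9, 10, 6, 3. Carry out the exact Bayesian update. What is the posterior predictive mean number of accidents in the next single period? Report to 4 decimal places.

With a Gamma(shape α, rate β) prior, the Poisson likelihood is conjugate: the posterior is Gamma(α + ΣXᵢ, β + n).
Sum of counts S = 67 over n = 8 days.
Posterior: Gamma(α+S, β+n) = Gamma(3.3+67, 2.8+8) = Gamma(70.3, 10.8).
The predictive distribution for one future period is NegBinom with mean α/β = 6.5093.

6.5093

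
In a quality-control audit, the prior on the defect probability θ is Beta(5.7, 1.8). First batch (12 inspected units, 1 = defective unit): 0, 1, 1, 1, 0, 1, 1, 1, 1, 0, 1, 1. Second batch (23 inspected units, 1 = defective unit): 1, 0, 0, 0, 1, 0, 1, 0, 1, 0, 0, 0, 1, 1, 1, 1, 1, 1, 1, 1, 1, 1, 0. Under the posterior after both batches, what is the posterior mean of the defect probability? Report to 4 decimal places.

0.6753

The Beta prior is conjugate to a Binomial/Bernoulli likelihood; the update adds successes to α and failures to β.
After batch 1: Beta(5.7+9, 1.8+3) = Beta(14.7, 4.8).
After batch 2: Beta(14.7+14, 4.8+9) = Beta(28.7, 13.8).
Posterior mean = α/(α+β) = 28.7/42.5 = 0.6753.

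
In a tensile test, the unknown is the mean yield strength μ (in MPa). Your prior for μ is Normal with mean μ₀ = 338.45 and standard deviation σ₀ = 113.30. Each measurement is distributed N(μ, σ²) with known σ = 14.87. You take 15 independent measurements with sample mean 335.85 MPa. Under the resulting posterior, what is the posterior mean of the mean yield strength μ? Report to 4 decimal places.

For Normal data with known variance σ², a Normal(μ₀, σ₀²) prior on μ is conjugate. Posterior precision = 1/σ₀² + n/σ²; posterior mean is the precision-weighted average of μ₀ and x̄.
n·x̄ = 15·335.85 = 5037.75.
σ₀² = 113.30² = 12836.89, σ² = 14.87² = 221.1169; σ² + n·σ₀² = 221.1169 + 15·12836.89 = 192774.4669.
Posterior mean = (μ₀/σ₀² + n·x̄/σ²)/(1/σ₀² + n/σ²) = (σ²·μ₀ + σ₀²·n·x̄)/(σ² + n·σ₀²) = (221.1169·338.45 + 12836.89·5037.75)/192774.4669 = 64743879.612305/192774.4669 = 335.8530.

335.8530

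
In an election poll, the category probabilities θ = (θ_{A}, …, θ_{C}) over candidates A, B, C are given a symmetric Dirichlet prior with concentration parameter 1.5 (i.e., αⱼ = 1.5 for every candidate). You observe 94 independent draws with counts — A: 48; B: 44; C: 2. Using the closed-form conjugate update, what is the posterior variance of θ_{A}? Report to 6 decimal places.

The Dirichlet prior is conjugate to the Multinomial likelihood: each posterior αⱼ = prior αⱼ + observed count nⱼ.
Posterior concentration: (49.5, 45.5, 3.5), total = 98.5.
Var[θ_j] = α_j(Σα−α_j)/((Σα)²(Σα+1)) = 49.5·49.0/(98.5²·99.5) = 0.002512.

0.002512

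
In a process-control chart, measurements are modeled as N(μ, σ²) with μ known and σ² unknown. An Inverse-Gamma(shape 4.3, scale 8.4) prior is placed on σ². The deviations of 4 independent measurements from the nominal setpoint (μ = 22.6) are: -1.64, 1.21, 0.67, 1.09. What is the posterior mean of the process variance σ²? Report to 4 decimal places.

2.1312

With known mean μ and an Inverse-Gamma(α, β) prior on σ², the Normal likelihood is conjugate: posterior is Inv-Gamma(α + n/2, β + Σ(xᵢ−μ)²/2).
Σ(xᵢ−μ)² = (-1.64)² + (1.21)² + (0.67)² + (1.09)² = 5.7907.
Posterior: Inv-Gamma(4.3 + 4/2, 8.4 + 5.7907/2) = Inv-Gamma(6.30, 11.29535).
E[σ²|data] = β/(α−1) = 11.29535/5.30 = 2.1312.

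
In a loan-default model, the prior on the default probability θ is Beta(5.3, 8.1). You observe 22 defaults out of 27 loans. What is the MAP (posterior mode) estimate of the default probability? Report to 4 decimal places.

The Beta prior is conjugate to a Binomial/Bernoulli likelihood; the update adds successes to α and failures to β.
Posterior: Beta(α+k, β+n−k) = Beta(5.3+22, 8.1+5) = Beta(27.3, 13.1).
Mode of Beta(a,b) for a,b>1 is (a−1)/(a+b−2) = 26.3/38.4 = 0.6849.

0.6849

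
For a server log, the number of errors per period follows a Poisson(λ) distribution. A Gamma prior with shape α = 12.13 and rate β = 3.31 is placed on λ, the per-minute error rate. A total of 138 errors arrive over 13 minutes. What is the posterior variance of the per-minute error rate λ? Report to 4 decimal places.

With a Gamma(shape α, rate β) prior, the Poisson likelihood is conjugate: the posterior is Gamma(α + ΣXᵢ, β + n).
Posterior: Gamma(α+S, β+n) = Gamma(12.13+138, 3.31+13) = Gamma(150.13, 16.31).
Var = α/β² = 150.13/16.31² = 0.5644.

0.5644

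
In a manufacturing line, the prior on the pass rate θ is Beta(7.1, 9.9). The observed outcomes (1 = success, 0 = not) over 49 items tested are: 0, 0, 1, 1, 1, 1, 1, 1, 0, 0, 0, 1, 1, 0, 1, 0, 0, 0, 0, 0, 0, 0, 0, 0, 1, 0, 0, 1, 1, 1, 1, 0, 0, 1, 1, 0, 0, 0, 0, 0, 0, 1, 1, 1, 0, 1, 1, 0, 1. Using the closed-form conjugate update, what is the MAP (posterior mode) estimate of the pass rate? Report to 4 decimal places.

0.4391

The Beta prior is conjugate to a Binomial/Bernoulli likelihood; the update adds successes to α and failures to β.
Posterior: Beta(α+k, β+n−k) = Beta(7.1+22, 9.9+27) = Beta(29.1, 36.9).
Mode of Beta(a,b) for a,b>1 is (a−1)/(a+b−2) = 28.1/64.0 = 0.4391.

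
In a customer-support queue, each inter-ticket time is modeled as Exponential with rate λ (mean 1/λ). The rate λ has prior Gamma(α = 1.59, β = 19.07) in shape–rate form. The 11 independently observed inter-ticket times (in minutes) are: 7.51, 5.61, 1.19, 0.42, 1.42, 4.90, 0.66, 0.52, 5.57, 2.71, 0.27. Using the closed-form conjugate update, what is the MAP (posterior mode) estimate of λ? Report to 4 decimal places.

0.2325

With a Gamma(shape α, rate β) prior on the exponential rate λ, the posterior after n observations with total T = Σxᵢ is Gamma(α+n, β+T).
Sum of observations T = 30.78 minutes; n = 11.
Posterior: Gamma(1.59+11, 19.07+30.78) = Gamma(12.59, 49.85).
Mode = (α−1)/β = 0.2325.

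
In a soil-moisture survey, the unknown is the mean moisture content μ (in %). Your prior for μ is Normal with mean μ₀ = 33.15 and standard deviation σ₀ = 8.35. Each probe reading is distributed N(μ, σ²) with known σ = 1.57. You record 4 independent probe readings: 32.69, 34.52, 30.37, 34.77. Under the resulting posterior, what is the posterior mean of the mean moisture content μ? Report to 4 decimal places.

For Normal data with known variance σ², a Normal(μ₀, σ₀²) prior on μ is conjugate. Posterior precision = 1/σ₀² + n/σ²; posterior mean is the precision-weighted average of μ₀ and x̄.
Σxᵢ = 32.69 + 34.52 + 30.37 + 34.77 = 132.35, so n·x̄ = 132.35.
σ₀² = 8.35² = 69.7225, σ² = 1.57² = 2.4649; σ² + n·σ₀² = 2.4649 + 4·69.7225 = 281.3549.
Posterior mean = (μ₀/σ₀² + n·x̄/σ²)/(1/σ₀² + n/σ²) = (σ²·μ₀ + σ₀²·n·x̄)/(σ² + n·σ₀²) = (2.4649·33.15 + 69.7225·132.35)/281.3549 = 9309.48431/281.3549 = 33.0880.

33.0880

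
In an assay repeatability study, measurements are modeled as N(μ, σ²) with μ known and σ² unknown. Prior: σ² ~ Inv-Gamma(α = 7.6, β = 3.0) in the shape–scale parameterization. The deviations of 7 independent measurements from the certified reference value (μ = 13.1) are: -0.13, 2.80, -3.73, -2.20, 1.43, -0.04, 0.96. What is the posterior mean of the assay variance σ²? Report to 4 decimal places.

With known mean μ and an Inverse-Gamma(α, β) prior on σ², the Normal likelihood is conjugate: posterior is Inv-Gamma(α + n/2, β + Σ(xᵢ−μ)²/2).
Σ(xᵢ−μ)² = (-0.13)² + (2.80)² + (-3.73)² + (-2.20)² + (1.43)² + (-0.04)² + (0.96)² = 29.5779.
Posterior: Inv-Gamma(7.6 + 7/2, 3.0 + 29.5779/2) = Inv-Gamma(11.10, 17.78895).
E[σ²|data] = β/(α−1) = 17.78895/10.10 = 1.7613.

1.7613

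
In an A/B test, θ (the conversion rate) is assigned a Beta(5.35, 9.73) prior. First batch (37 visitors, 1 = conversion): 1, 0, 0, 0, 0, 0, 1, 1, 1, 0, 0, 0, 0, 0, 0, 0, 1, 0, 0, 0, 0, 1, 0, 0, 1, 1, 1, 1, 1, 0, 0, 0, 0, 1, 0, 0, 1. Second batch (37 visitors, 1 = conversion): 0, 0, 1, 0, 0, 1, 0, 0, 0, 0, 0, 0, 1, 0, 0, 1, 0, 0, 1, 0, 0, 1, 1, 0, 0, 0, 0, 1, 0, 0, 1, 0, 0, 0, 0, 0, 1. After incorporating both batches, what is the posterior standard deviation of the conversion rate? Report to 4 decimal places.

0.0491

The Beta prior is conjugate to a Binomial/Bernoulli likelihood; the update adds successes to α and failures to β.
After batch 1: Beta(5.35+13, 9.73+24) = Beta(18.35, 33.73).
After batch 2: Beta(18.35+10, 33.73+27) = Beta(28.35, 60.73).
Var = αβ/((α+β)²(α+β+1)) = 28.35·60.73/(89.08²·90.08) = 0.00240862; SD = √0.00240862 = 0.0491.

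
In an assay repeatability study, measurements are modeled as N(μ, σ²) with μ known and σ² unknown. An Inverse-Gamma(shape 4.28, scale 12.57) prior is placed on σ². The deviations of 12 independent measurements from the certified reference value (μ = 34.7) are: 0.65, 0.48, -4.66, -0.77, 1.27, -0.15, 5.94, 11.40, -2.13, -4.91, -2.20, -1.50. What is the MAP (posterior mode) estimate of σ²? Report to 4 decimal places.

11.1133

With known mean μ and an Inverse-Gamma(α, β) prior on σ², the Normal likelihood is conjugate: posterior is Inv-Gamma(α + n/2, β + Σ(xᵢ−μ)²/2).
Σ(xᵢ−μ)² = (0.65)² + (0.48)² + (-4.66)² + (-0.77)² + (1.27)² + (-0.15)² + (5.94)² + (11.40)² + (-2.13)² + (-4.91)² + (-2.20)² + (-1.50)² = 225.5754.
Posterior: Inv-Gamma(4.28 + 12/2, 12.57 + 225.5754/2) = Inv-Gamma(10.28, 125.35770).
Mode = β/(α+1) = 125.35770/11.28 = 11.1133.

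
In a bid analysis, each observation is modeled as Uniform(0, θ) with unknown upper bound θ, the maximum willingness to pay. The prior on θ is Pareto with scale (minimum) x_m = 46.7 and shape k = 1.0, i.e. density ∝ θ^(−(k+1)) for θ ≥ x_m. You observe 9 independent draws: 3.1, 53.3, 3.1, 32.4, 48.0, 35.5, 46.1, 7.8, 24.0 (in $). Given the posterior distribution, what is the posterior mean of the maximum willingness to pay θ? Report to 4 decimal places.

A Pareto(scale x_m, shape k) prior on the upper bound θ of Uniform(0, θ) is conjugate: posterior is Pareto(max(x_m, max xᵢ), k + n).
Sample maximum = 53.3; prior scale x_m = 46.7 → posterior scale = max = 53.3.
Posterior shape = 1.0 + 9 = 10.0.
E[θ|data] = k·x_m/(k−1) = 10.0·53.3/9.0 = 59.2222.

59.2222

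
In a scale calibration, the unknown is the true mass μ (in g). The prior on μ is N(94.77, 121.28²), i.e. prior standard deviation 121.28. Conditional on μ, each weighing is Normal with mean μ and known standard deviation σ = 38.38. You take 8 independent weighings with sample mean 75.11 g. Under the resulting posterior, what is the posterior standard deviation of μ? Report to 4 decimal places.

13.4852

For Normal data with known variance σ², a Normal(μ₀, σ₀²) prior on μ is conjugate. Posterior precision = 1/σ₀² + n/σ²; posterior mean is the precision-weighted average of μ₀ and x̄.
σ₀² = 121.28² = 14708.8384, σ² = 38.38² = 1473.0244; σ² + n·σ₀² = 1473.0244 + 8·14708.8384 = 119143.7316.
Posterior precision = 1/σ₀² + n/σ² = 1/14708.8384 + 8/1473.0244 = (σ² + n·σ₀²)/(σ₀²σ²) = 119143.7316/(14708.8384·1473.0244); posterior variance σₙ² = σ₀²σ²/(σ² + n·σ₀²) = 14708.8384·1473.0244/119143.7316 = 181.851597.
Posterior SD = √σₙ² = √(14708.8384·1473.0244/119143.7316) = 13.4852.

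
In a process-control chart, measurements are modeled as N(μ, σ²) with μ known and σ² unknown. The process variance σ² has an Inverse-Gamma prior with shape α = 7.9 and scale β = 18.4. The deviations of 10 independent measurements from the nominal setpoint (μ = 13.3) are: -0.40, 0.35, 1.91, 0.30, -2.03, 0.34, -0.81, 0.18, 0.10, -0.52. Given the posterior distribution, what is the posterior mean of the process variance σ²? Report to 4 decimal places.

With known mean μ and an Inverse-Gamma(α, β) prior on σ², the Normal likelihood is conjugate: posterior is Inv-Gamma(α + n/2, β + Σ(xᵢ−μ)²/2).
Σ(xᵢ−μ)² = (-0.40)² + (0.35)² + (1.91)² + (0.30)² + (-2.03)² + (0.34)² + (-0.81)² + (0.18)² + (0.10)² + (-0.52)² = 9.2260.
Posterior: Inv-Gamma(7.9 + 10/2, 18.4 + 9.2260/2) = Inv-Gamma(12.90, 23.01300).
E[σ²|data] = β/(α−1) = 23.01300/11.90 = 1.9339.

1.9339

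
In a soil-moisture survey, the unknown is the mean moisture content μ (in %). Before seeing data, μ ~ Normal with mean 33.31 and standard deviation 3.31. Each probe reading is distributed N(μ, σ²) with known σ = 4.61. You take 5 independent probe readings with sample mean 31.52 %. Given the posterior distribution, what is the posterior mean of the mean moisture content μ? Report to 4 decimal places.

For Normal data with known variance σ², a Normal(μ₀, σ₀²) prior on μ is conjugate. Posterior precision = 1/σ₀² + n/σ²; posterior mean is the precision-weighted average of μ₀ and x̄.
n·x̄ = 5·31.52 = 157.6.
σ₀² = 3.31² = 10.9561, σ² = 4.61² = 21.2521; σ² + n·σ₀² = 21.2521 + 5·10.9561 = 76.0326.
Posterior mean = (μ₀/σ₀² + n·x̄/σ²)/(1/σ₀² + n/σ²) = (σ²·μ₀ + σ₀²·n·x̄)/(σ² + n·σ₀²) = (21.2521·33.31 + 10.9561·157.6)/76.0326 = 2434.588811/76.0326 = 32.0203.

32.0203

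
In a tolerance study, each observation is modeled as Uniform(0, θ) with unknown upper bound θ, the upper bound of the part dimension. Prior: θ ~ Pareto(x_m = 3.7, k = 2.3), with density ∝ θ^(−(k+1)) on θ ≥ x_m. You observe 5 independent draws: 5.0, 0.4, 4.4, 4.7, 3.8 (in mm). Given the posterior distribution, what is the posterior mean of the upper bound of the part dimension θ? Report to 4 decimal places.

5.7937

A Pareto(scale x_m, shape k) prior on the upper bound θ of Uniform(0, θ) is conjugate: posterior is Pareto(max(x_m, max xᵢ), k + n).
Sample maximum = 5.0; prior scale x_m = 3.7 → posterior scale = max = 5.0.
Posterior shape = 2.3 + 5 = 7.3.
E[θ|data] = k·x_m/(k−1) = 7.3·5.0/6.3 = 5.7937.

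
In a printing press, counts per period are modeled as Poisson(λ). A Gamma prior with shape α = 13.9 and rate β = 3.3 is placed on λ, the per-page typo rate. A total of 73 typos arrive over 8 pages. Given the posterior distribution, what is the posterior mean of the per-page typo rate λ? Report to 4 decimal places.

With a Gamma(shape α, rate β) prior, the Poisson likelihood is conjugate: the posterior is Gamma(α + ΣXᵢ, β + n).
Posterior: Gamma(α+S, β+n) = Gamma(13.9+73, 3.3+8) = Gamma(86.9, 11.3).
Posterior mean = α/β = 86.9/11.3 = 7.6903.

7.6903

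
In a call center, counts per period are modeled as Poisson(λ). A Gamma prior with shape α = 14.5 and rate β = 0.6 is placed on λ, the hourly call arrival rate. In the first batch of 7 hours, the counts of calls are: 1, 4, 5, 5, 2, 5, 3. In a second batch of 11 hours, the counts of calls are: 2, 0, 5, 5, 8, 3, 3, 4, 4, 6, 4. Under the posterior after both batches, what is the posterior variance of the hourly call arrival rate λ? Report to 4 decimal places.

With a Gamma(shape α, rate β) prior, the Poisson likelihood is conjugate: the posterior is Gamma(α + ΣXᵢ, β + n).
Batch 1: sum of counts S = 25 over n = 7 hours.
After batch 1: Gamma(α+S, β+n) = Gamma(14.5+25, 0.6+7) = Gamma(39.5, 7.6).
Batch 2: sum of counts S = 44 over n = 11 hours.
After batch 2: Gamma(α+S, β+n) = Gamma(39.5+44, 7.6+11) = Gamma(83.5, 18.6).
Var = α/β² = 83.5/18.6² = 0.2414.

0.2414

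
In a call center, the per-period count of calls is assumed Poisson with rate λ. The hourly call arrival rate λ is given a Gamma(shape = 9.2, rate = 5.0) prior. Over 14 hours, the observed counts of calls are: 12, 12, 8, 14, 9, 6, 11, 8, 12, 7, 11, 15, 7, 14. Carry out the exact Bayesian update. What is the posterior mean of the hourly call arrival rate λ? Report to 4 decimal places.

8.1684

With a Gamma(shape α, rate β) prior, the Poisson likelihood is conjugate: the posterior is Gamma(α + ΣXᵢ, β + n).
Sum of counts S = 146 over n = 14 hours.
Posterior: Gamma(α+S, β+n) = Gamma(9.2+146, 5.0+14) = Gamma(155.2, 19.0).
Posterior mean = α/β = 155.2/19.0 = 8.1684.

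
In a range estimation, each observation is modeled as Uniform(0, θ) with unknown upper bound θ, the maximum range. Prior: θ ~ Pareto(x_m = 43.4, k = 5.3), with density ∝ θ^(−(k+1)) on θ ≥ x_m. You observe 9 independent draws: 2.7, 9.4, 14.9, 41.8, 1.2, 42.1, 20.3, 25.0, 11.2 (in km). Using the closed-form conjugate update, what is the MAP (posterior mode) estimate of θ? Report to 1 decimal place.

43.4

A Pareto(scale x_m, shape k) prior on the upper bound θ of Uniform(0, θ) is conjugate: posterior is Pareto(max(x_m, max xᵢ), k + n).
Sample maximum = 42.1; prior scale x_m = 43.4 → posterior scale = max = 43.4.
Posterior shape = 5.3 + 9 = 14.3.
The Pareto density is decreasing on [x_m, ∞), so the mode is x_m = 43.4.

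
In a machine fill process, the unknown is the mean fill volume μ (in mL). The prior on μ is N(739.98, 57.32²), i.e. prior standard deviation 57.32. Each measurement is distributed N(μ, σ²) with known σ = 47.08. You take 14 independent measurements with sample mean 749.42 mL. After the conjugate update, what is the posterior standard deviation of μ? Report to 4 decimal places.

12.2900

For Normal data with known variance σ², a Normal(μ₀, σ₀²) prior on μ is conjugate. Posterior precision = 1/σ₀² + n/σ²; posterior mean is the precision-weighted average of μ₀ and x̄.
σ₀² = 57.32² = 3285.5824, σ² = 47.08² = 2216.5264; σ² + n·σ₀² = 2216.5264 + 14·3285.5824 = 48214.68.
Posterior precision = 1/σ₀² + n/σ² = 1/3285.5824 + 14/2216.5264 = (σ² + n·σ₀²)/(σ₀²σ²) = 48214.68/(3285.5824·2216.5264); posterior variance σₙ² = σ₀²σ²/(σ² + n·σ₀²) = 3285.5824·2216.5264/48214.68 = 151.044871.
Posterior SD = √σₙ² = √(3285.5824·2216.5264/48214.68) = 12.2900.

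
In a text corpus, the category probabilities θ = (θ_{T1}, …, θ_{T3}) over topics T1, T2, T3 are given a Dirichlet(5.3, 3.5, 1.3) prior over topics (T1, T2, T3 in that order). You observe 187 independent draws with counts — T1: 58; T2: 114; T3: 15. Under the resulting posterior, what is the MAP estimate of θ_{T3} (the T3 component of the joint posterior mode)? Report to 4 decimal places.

The Dirichlet prior is conjugate to the Multinomial likelihood: each posterior αⱼ = prior αⱼ + observed count nⱼ.
Posterior concentration: (63.3, 117.5, 16.3), total = 197.1.
Joint mode component: (α_{T3}−1)/(Σα−K) = 15.3/194.1 = 0.0788.

0.0788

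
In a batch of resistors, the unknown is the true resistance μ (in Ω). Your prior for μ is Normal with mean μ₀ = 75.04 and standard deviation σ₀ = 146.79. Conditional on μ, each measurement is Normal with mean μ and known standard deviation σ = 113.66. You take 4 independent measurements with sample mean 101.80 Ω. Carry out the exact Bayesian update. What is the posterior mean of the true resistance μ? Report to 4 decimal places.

For Normal data with known variance σ², a Normal(μ₀, σ₀²) prior on μ is conjugate. Posterior precision = 1/σ₀² + n/σ²; posterior mean is the precision-weighted average of μ₀ and x̄.
n·x̄ = 4·101.80 = 407.2.
σ₀² = 146.79² = 21547.3041, σ² = 113.66² = 12918.5956; σ² + n·σ₀² = 12918.5956 + 4·21547.3041 = 99107.812.
Posterior mean = (μ₀/σ₀² + n·x̄/σ²)/(1/σ₀² + n/σ²) = (σ²·μ₀ + σ₀²·n·x̄)/(σ² + n·σ₀²) = (12918.5956·75.04 + 21547.3041·407.2)/99107.812 = 9743473.643344/99107.812 = 98.3119.

98.3119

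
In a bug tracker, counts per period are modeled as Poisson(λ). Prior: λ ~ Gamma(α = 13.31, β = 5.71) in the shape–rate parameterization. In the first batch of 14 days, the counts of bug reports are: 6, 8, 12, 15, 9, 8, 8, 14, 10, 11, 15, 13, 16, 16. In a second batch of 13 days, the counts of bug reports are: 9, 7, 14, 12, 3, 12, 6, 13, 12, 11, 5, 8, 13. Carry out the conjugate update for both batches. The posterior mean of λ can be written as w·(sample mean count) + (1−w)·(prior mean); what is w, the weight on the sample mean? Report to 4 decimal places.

With a Gamma(shape α, rate β) prior, the Poisson likelihood is conjugate: the posterior is Gamma(α + ΣXᵢ, β + n).
Total number of days: n = 14 + 13 = 27.
Posterior mean = (α₀+S)/(β₀+n) = [n/(β₀+n)]·(S/n) + [β₀/(β₀+n)]·(α₀/β₀), so only n and β₀ enter the weight.
Weight on data w = n/(β₀+n) = 27/(5.71+27) = 27/32.71 = 0.8254.

0.8254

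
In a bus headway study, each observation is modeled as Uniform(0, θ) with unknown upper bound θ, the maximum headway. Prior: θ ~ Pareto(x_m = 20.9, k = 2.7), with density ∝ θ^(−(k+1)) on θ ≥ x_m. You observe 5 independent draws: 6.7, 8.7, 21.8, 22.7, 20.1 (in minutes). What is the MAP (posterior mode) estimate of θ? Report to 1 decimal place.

22.7

A Pareto(scale x_m, shape k) prior on the upper bound θ of Uniform(0, θ) is conjugate: posterior is Pareto(max(x_m, max xᵢ), k + n).
Sample maximum = 22.7; prior scale x_m = 20.9 → posterior scale = max = 22.7.
Posterior shape = 2.7 + 5 = 7.7.
The Pareto density is decreasing on [x_m, ∞), so the mode is x_m = 22.7.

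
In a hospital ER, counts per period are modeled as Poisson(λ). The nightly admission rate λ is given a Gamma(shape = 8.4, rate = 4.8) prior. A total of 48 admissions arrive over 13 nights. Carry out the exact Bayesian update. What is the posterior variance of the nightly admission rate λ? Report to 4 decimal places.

With a Gamma(shape α, rate β) prior, the Poisson likelihood is conjugate: the posterior is Gamma(α + ΣXᵢ, β + n).
Posterior: Gamma(α+S, β+n) = Gamma(8.4+48, 4.8+13) = Gamma(56.4, 17.8).
Var = α/β² = 56.4/17.8² = 0.1780.

0.1780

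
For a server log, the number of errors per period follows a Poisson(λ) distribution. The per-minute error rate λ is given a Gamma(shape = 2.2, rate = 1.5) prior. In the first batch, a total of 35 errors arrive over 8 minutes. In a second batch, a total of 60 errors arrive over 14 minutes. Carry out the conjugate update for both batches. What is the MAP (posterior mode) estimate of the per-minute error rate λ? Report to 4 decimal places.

With a Gamma(shape α, rate β) prior, the Poisson likelihood is conjugate: the posterior is Gamma(α + ΣXᵢ, β + n).
After batch 1: Gamma(α+S, β+n) = Gamma(2.2+35, 1.5+8) = Gamma(37.2, 9.5).
After batch 2: Gamma(α+S, β+n) = Gamma(37.2+60, 9.5+14) = Gamma(97.2, 23.5).
Mode of Gamma(α,β) for α≥1 is (α−1)/β = 96.2/23.5 = 4.0936.

4.0936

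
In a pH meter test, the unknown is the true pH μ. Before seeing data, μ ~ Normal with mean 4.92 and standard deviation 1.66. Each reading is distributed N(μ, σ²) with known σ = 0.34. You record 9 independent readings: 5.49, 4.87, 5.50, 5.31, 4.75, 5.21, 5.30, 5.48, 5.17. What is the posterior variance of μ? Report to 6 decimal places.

0.012785

For Normal data with known variance σ², a Normal(μ₀, σ₀²) prior on μ is conjugate. Posterior precision = 1/σ₀² + n/σ²; posterior mean is the precision-weighted average of μ₀ and x̄.
σ₀² = 1.66² = 2.7556, σ² = 0.34² = 0.1156; σ² + n·σ₀² = 0.1156 + 9·2.7556 = 24.916.
Posterior precision = 1/σ₀² + n/σ² = 1/2.7556 + 9/0.1156 = (σ² + n·σ₀²)/(σ₀²σ²) = 24.916/(2.7556·0.1156); posterior variance σₙ² = σ₀²σ²/(σ² + n·σ₀²) = 2.7556·0.1156/24.916 = 0.012785.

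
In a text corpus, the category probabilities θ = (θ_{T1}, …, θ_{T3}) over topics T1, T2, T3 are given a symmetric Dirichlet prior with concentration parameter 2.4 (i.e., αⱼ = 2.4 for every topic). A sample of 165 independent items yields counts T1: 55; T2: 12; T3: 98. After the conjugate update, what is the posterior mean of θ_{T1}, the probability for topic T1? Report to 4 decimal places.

0.3333

The Dirichlet prior is conjugate to the Multinomial likelihood: each posterior αⱼ = prior αⱼ + observed count nⱼ.
Posterior concentration: (57.4, 14.4, 100.4), total = 172.2.
E[θ_{T1}|data] = α_{T1}/Σα = 57.4/172.2 = 0.3333.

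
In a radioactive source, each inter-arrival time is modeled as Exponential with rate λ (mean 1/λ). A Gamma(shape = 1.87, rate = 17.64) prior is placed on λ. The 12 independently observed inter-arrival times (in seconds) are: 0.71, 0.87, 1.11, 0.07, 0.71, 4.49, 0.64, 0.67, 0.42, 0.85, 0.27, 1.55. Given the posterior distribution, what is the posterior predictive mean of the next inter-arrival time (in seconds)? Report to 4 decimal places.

With a Gamma(shape α, rate β) prior on the exponential rate λ, the posterior after n observations with total T = Σxᵢ is Gamma(α+n, β+T).
Sum of observations T = 12.36 seconds; n = 12.
Posterior: Gamma(1.87+12, 17.64+12.36) = Gamma(13.87, 30.00).
The predictive distribution for the next observation is Lomax; its mean is β/(α−1) = 30.00/12.87 = 2.3310.

2.3310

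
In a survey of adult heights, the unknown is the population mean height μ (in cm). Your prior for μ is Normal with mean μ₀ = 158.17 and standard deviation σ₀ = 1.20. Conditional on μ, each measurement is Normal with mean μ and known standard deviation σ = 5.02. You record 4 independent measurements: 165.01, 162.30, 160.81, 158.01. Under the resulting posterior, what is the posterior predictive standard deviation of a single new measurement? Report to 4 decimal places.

For Normal data with known variance σ², a Normal(μ₀, σ₀²) prior on μ is conjugate. Posterior precision = 1/σ₀² + n/σ²; posterior mean is the precision-weighted average of μ₀ and x̄.
σ₀² = 1.20² = 1.44, σ² = 5.02² = 25.2004; σ² + n·σ₀² = 25.2004 + 4·1.44 = 30.9604.
Posterior precision = 1/σ₀² + n/σ² = 1/1.44 + 4/25.2004 = (σ² + n·σ₀²)/(σ₀²σ²) = 30.9604/(1.44·25.2004); posterior variance σₙ² = σ₀²σ²/(σ² + n·σ₀²) = 1.44·25.2004/30.9604 = 1.172096.
Predictive variance for one new observation = σₙ² + σ² = 1.44·25.2004/30.9604 + 25.2004 = σ²·(σ₀² + 30.9604)/30.9604 = 25.2004·32.4004/30.9604 = 26.372496; SD = √(25.2004·32.4004/30.9604) = 5.1354.

5.1354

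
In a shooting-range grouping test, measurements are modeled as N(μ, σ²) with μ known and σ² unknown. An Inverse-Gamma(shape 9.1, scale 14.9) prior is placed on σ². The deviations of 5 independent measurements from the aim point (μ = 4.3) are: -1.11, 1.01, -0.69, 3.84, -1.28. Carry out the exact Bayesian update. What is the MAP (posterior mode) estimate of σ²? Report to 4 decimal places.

With known mean μ and an Inverse-Gamma(α, β) prior on σ², the Normal likelihood is conjugate: posterior is Inv-Gamma(α + n/2, β + Σ(xᵢ−μ)²/2).
Σ(xᵢ−μ)² = (-1.11)² + (1.01)² + (-0.69)² + (3.84)² + (-1.28)² = 19.1123.
Posterior: Inv-Gamma(9.1 + 5/2, 14.9 + 19.1123/2) = Inv-Gamma(11.60, 24.45615).
Mode = β/(α+1) = 24.45615/12.60 = 1.9410.

1.9410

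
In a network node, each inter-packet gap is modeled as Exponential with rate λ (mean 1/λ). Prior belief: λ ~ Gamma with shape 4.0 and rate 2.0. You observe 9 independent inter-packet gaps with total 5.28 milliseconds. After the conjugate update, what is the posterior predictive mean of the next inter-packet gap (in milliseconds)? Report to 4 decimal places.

0.6067

With a Gamma(shape α, rate β) prior on the exponential rate λ, the posterior after n observations with total T = Σxᵢ is Gamma(α+n, β+T).
Posterior: Gamma(4.0+9, 2.0+5.28) = Gamma(13.0, 7.28).
The predictive distribution for the next observation is Lomax; its mean is β/(α−1) = 7.28/12.0 = 0.6067.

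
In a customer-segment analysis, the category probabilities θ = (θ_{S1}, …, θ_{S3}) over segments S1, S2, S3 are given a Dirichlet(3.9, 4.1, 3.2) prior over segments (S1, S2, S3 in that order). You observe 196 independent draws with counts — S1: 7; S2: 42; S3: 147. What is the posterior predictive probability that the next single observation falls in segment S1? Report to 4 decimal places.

0.0526

The Dirichlet prior is conjugate to the Multinomial likelihood: each posterior αⱼ = prior αⱼ + observed count nⱼ.
Posterior concentration: (10.9, 46.1, 150.2), total = 207.2.
P(next = S1 | data) = α_{S1}/Σα = 0.0526.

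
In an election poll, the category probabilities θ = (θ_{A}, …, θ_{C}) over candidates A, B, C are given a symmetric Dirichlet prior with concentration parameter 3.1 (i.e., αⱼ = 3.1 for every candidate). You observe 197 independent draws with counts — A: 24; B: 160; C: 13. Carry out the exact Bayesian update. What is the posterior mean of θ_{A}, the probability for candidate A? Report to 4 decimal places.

0.1314

The Dirichlet prior is conjugate to the Multinomial likelihood: each posterior αⱼ = prior αⱼ + observed count nⱼ.
Posterior concentration: (27.1, 163.1, 16.1), total = 206.3.
E[θ_{A}|data] = α_{A}/Σα = 27.1/206.3 = 0.1314.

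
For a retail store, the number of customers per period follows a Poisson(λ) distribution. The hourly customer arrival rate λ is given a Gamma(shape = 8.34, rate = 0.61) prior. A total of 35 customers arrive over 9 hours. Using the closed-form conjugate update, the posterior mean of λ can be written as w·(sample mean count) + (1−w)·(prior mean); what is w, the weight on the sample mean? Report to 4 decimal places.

0.9365

With a Gamma(shape α, rate β) prior, the Poisson likelihood is conjugate: the posterior is Gamma(α + ΣXᵢ, β + n).
Posterior mean = (α₀+S)/(β₀+n) = [n/(β₀+n)]·(S/n) + [β₀/(β₀+n)]·(α₀/β₀), so only n and β₀ enter the weight.
Weight on data w = n/(β₀+n) = 9/(0.61+9) = 9/9.61 = 0.9365.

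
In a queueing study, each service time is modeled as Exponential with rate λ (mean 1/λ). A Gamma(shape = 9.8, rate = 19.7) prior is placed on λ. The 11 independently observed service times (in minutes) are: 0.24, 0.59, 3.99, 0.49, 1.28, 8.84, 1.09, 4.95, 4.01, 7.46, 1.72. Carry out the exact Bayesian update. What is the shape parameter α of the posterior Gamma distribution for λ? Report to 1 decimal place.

20.8

With a Gamma(shape α, rate β) prior on the exponential rate λ, the posterior after n observations with total T = Σxᵢ is Gamma(α+n, β+T).
Sum of observations T = 34.66 minutes; n = 11.
Posterior: Gamma(9.8+11, 19.7+34.66) = Gamma(20.8, 54.36).
Posterior α = 20.8.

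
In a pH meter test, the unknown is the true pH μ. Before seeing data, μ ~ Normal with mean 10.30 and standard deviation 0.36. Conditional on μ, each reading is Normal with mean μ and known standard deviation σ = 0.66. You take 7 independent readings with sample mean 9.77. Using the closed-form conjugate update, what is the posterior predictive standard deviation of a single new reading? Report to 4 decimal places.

For Normal data with known variance σ², a Normal(μ₀, σ₀²) prior on μ is conjugate. Posterior precision = 1/σ₀² + n/σ²; posterior mean is the precision-weighted average of μ₀ and x̄.
σ₀² = 0.36² = 0.1296, σ² = 0.66² = 0.4356; σ² + n·σ₀² = 0.4356 + 7·0.1296 = 1.3428.
Posterior precision = 1/σ₀² + n/σ² = 1/0.1296 + 7/0.4356 = (σ² + n·σ₀²)/(σ₀²σ²) = 1.3428/(0.1296·0.4356); posterior variance σₙ² = σ₀²σ²/(σ² + n·σ₀²) = 0.1296·0.4356/1.3428 = 0.042042.
Predictive variance for one new observation = σₙ² + σ² = 0.1296·0.4356/1.3428 + 0.4356 = σ²·(σ₀² + 1.3428)/1.3428 = 0.4356·1.4724/1.3428 = 0.477642; SD = √(0.4356·1.4724/1.3428) = 0.6911.

0.6911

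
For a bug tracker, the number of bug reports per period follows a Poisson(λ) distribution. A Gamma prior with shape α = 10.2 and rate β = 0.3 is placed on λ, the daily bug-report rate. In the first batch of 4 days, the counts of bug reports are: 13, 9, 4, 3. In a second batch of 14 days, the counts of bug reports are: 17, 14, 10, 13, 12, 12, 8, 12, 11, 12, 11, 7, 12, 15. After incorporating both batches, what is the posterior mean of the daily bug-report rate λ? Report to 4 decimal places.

With a Gamma(shape α, rate β) prior, the Poisson likelihood is conjugate: the posterior is Gamma(α + ΣXᵢ, β + n).
Batch 1: sum of counts S = 29 over n = 4 days.
After batch 1: Gamma(α+S, β+n) = Gamma(10.2+29, 0.3+4) = Gamma(39.2, 4.3).
Batch 2: sum of counts S = 166 over n = 14 days.
After batch 2: Gamma(α+S, β+n) = Gamma(39.2+166, 4.3+14) = Gamma(205.2, 18.3).
Posterior mean = α/β = 205.2/18.3 = 11.2131.

11.2131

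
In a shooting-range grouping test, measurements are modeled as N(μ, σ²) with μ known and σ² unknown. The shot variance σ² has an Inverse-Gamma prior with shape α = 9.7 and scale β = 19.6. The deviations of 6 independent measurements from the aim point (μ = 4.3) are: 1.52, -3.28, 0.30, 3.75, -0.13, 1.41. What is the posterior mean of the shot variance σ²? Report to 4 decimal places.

With known mean μ and an Inverse-Gamma(α, β) prior on σ², the Normal likelihood is conjugate: posterior is Inv-Gamma(α + n/2, β + Σ(xᵢ−μ)²/2).
Σ(xᵢ−μ)² = (1.52)² + (-3.28)² + (0.30)² + (3.75)² + (-0.13)² + (1.41)² = 29.2263.
Posterior: Inv-Gamma(9.7 + 6/2, 19.6 + 29.2263/2) = Inv-Gamma(12.70, 34.21315).
E[σ²|data] = β/(α−1) = 34.21315/11.70 = 2.9242.

2.9242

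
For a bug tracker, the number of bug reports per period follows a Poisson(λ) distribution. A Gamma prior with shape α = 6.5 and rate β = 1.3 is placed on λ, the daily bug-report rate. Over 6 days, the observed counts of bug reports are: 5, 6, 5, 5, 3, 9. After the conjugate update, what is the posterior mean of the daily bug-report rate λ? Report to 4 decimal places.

5.4110

With a Gamma(shape α, rate β) prior, the Poisson likelihood is conjugate: the posterior is Gamma(α + ΣXᵢ, β + n).
Sum of counts S = 33 over n = 6 days.
Posterior: Gamma(α+S, β+n) = Gamma(6.5+33, 1.3+6) = Gamma(39.5, 7.3).
Posterior mean = α/β = 39.5/7.3 = 5.4110.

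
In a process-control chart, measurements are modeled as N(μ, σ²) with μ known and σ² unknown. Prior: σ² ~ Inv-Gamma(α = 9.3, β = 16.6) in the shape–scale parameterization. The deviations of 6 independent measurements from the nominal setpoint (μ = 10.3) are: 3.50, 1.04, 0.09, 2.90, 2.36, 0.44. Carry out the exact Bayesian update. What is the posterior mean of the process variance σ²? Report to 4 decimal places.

2.6864

With known mean μ and an Inverse-Gamma(α, β) prior on σ², the Normal likelihood is conjugate: posterior is Inv-Gamma(α + n/2, β + Σ(xᵢ−μ)²/2).
Σ(xᵢ−μ)² = (3.50)² + (1.04)² + (0.09)² + (2.90)² + (2.36)² + (0.44)² = 27.5129.
Posterior: Inv-Gamma(9.3 + 6/2, 16.6 + 27.5129/2) = Inv-Gamma(12.30, 30.35645).
E[σ²|data] = β/(α−1) = 30.35645/11.30 = 2.6864.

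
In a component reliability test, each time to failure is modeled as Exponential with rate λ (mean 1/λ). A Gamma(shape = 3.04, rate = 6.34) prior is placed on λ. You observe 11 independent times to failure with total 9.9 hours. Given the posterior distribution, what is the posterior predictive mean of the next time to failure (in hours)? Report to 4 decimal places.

With a Gamma(shape α, rate β) prior on the exponential rate λ, the posterior after n observations with total T = Σxᵢ is Gamma(α+n, β+T).
Posterior: Gamma(3.04+11, 6.34+9.9) = Gamma(14.04, 16.24).
The predictive distribution for the next observation is Lomax; its mean is β/(α−1) = 16.24/13.04 = 1.2454.

1.2454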